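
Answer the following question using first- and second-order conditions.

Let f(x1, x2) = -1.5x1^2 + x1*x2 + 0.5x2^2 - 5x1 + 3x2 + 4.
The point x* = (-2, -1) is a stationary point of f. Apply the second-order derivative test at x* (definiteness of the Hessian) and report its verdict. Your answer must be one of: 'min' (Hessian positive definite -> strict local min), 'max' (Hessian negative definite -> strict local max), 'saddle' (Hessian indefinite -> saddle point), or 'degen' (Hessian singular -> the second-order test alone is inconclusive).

Compute the Hessian H = grad^2 f:
  H = [[-3, 1], [1, 1]]
Verify stationarity: grad f(x*) = H x* + g = (0, 0).
Eigenvalues of H: -3.2361, 1.2361.
Eigenvalues have mixed signs, so H is indefinite -> x* is a saddle point.

saddle


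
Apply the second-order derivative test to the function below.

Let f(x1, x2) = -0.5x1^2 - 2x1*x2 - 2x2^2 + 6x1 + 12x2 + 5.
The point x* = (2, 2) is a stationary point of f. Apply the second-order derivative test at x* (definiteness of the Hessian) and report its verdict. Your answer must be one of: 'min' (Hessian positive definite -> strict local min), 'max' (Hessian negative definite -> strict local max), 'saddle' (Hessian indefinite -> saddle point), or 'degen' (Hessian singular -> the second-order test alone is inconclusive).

Compute the Hessian H = grad^2 f:
  H = [[-1, -2], [-2, -4]]
Verify stationarity: grad f(x*) = H x* + g = (0, 0).
Eigenvalues of H: -5, 0.
H has a zero eigenvalue (singular; negative semidefinite but not definite), so H is neither positive definite, negative definite, nor indefinite. The second-order test alone is inconclusive -> degen.
(Indeed, f is constant along the null direction of H through x*, so x* is not a strict local extremum.)

degen


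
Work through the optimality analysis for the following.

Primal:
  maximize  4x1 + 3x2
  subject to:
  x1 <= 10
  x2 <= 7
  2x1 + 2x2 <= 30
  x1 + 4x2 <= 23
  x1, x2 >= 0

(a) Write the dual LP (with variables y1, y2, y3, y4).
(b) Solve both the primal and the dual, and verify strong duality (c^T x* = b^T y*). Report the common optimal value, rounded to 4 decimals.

The standard primal-dual pair for 'max c^T x s.t. A x <= b, x >= 0' is:
  Dual:  min b^T y  s.t.  A^T y >= c,  y >= 0.

So the dual LP is:
  minimize  10y1 + 7y2 + 30y3 + 23y4
  subject to:
    y1 + 2y3 + y4 >= 4
    y2 + 2y3 + 4y4 >= 3
    y1, y2, y3, y4 >= 0

Solving the primal: x* = (10, 3.25).
  primal value c^T x* = 49.75.
Solving the dual: y* = (3.25, 0, 0, 0.75).
  dual value b^T y* = 49.75.
Strong duality: c^T x* = b^T y*. Confirmed.

49.75


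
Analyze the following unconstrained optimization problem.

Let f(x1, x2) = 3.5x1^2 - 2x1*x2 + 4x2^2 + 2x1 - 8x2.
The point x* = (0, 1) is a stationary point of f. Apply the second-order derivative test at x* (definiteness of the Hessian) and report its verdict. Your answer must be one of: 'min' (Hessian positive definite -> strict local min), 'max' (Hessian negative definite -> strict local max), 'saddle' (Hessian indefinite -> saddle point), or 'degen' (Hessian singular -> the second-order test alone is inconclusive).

Compute the Hessian H = grad^2 f:
  H = [[7, -2], [-2, 8]]
Verify stationarity: grad f(x*) = H x* + g = (0, 0).
Eigenvalues of H: 5.4384, 9.5616.
Both eigenvalues > 0, so H is positive definite -> x* is a strict local min.

min


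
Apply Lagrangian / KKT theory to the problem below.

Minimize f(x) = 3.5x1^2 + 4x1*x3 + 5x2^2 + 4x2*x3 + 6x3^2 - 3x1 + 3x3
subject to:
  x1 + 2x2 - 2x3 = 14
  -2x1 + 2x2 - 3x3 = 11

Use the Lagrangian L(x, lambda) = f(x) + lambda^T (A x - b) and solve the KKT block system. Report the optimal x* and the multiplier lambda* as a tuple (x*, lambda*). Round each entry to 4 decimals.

Form the Lagrangian:
  L(x, lambda) = (1/2) x^T Q x + c^T x + lambda^T (A x - b)
Stationarity (grad_x L = 0): Q x + c + A^T lambda = 0.
Primal feasibility: A x = b.

This gives the KKT block system:
  [ Q   A^T ] [ x     ]   [-c ]
  [ A    0  ] [ lambda ] = [ b ]

Solving the linear system:
  x*      = (2.084, 2.7059, -3.2521)
  lambda* = (-4.2101, -2.8151)
  f(x*)   = 36.9496

x* = (2.084, 2.7059, -3.2521), lambda* = (-4.2101, -2.8151)


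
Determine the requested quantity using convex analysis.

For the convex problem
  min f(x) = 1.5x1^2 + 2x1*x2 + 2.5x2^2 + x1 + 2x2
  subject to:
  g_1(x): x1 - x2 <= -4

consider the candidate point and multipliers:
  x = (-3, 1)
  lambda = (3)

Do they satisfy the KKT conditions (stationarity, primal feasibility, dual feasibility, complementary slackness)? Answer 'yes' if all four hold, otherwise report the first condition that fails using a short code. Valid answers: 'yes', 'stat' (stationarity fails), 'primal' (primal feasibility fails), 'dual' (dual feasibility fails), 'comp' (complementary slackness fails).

Gradient of f: grad f(x) = Q x + c = (-6, 1)
Constraint values g_i(x) = a_i^T x - b_i:
  g_1((-3, 1)) = 0
Stationarity residual: grad f(x) + sum_i lambda_i a_i = (-3, -2)
  -> stationarity FAILS
Primal feasibility (all g_i <= 0): OK
Dual feasibility (all lambda_i >= 0): OK
Complementary slackness (lambda_i * g_i(x) = 0 for all i): OK

Verdict: the first failing condition is stationarity -> stat.

stat


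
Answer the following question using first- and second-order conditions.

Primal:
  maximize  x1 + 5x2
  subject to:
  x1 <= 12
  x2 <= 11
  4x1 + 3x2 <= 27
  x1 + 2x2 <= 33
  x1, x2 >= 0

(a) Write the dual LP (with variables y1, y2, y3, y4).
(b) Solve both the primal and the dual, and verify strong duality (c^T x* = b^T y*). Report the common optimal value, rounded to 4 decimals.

The standard primal-dual pair for 'max c^T x s.t. A x <= b, x >= 0' is:
  Dual:  min b^T y  s.t.  A^T y >= c,  y >= 0.

So the dual LP is:
  minimize  12y1 + 11y2 + 27y3 + 33y4
  subject to:
    y1 + 4y3 + y4 >= 1
    y2 + 3y3 + 2y4 >= 5
    y1, y2, y3, y4 >= 0

Solving the primal: x* = (0, 9).
  primal value c^T x* = 45.
Solving the dual: y* = (0, 0, 1.6667, 0).
  dual value b^T y* = 45.
Strong duality: c^T x* = b^T y*. Confirmed.

45


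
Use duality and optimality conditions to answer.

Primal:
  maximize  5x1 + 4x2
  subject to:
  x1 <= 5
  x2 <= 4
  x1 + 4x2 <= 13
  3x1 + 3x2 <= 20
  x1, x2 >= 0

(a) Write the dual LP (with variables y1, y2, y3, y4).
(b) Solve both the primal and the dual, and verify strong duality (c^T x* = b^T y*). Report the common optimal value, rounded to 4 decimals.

The standard primal-dual pair for 'max c^T x s.t. A x <= b, x >= 0' is:
  Dual:  min b^T y  s.t.  A^T y >= c,  y >= 0.

So the dual LP is:
  minimize  5y1 + 4y2 + 13y3 + 20y4
  subject to:
    y1 + y3 + 3y4 >= 5
    y2 + 4y3 + 3y4 >= 4
    y1, y2, y3, y4 >= 0

Solving the primal: x* = (5, 1.6667).
  primal value c^T x* = 31.6667.
Solving the dual: y* = (1, 0, 0, 1.3333).
  dual value b^T y* = 31.6667.
Strong duality: c^T x* = b^T y*. Confirmed.

31.6667


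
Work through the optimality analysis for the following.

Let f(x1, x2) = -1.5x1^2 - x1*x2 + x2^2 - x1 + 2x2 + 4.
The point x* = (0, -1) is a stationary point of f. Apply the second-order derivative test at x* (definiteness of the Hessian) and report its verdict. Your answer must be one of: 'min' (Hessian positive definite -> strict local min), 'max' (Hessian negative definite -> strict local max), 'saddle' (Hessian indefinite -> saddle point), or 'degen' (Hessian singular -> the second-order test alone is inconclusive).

Compute the Hessian H = grad^2 f:
  H = [[-3, -1], [-1, 2]]
Verify stationarity: grad f(x*) = H x* + g = (0, 0).
Eigenvalues of H: -3.1926, 2.1926.
Eigenvalues have mixed signs, so H is indefinite -> x* is a saddle point.

saddle


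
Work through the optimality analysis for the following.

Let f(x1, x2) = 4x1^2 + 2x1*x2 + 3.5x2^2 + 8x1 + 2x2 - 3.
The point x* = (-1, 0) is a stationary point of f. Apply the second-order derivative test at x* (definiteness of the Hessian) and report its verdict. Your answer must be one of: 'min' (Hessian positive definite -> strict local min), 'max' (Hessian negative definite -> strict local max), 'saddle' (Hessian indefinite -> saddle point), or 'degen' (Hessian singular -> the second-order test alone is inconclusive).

Compute the Hessian H = grad^2 f:
  H = [[8, 2], [2, 7]]
Verify stationarity: grad f(x*) = H x* + g = (0, 0).
Eigenvalues of H: 5.4384, 9.5616.
Both eigenvalues > 0, so H is positive definite -> x* is a strict local min.

min


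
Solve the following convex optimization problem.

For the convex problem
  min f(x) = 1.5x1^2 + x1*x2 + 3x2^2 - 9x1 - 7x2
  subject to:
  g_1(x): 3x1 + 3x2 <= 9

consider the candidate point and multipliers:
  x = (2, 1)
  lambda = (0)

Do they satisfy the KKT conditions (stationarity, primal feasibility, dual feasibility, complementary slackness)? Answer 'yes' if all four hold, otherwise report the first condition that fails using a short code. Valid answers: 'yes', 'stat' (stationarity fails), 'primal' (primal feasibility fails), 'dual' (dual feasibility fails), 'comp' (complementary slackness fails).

Gradient of f: grad f(x) = Q x + c = (-2, 1)
Constraint values g_i(x) = a_i^T x - b_i:
  g_1((2, 1)) = 0
Stationarity residual: grad f(x) + sum_i lambda_i a_i = (-2, 1)
  -> stationarity FAILS
Primal feasibility (all g_i <= 0): OK
Dual feasibility (all lambda_i >= 0): OK
Complementary slackness (lambda_i * g_i(x) = 0 for all i): OK

Verdict: the first failing condition is stationarity -> stat.

stat


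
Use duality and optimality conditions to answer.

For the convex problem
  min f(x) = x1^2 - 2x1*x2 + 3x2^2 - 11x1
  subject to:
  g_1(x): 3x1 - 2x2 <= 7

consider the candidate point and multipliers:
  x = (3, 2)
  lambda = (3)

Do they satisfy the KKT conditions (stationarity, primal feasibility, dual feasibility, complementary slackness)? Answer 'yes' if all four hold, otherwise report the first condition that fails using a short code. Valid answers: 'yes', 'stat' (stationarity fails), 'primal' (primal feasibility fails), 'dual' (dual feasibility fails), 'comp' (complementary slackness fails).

Gradient of f: grad f(x) = Q x + c = (-9, 6)
Constraint values g_i(x) = a_i^T x - b_i:
  g_1((3, 2)) = -2
Stationarity residual: grad f(x) + sum_i lambda_i a_i = (0, 0)
  -> stationarity OK
Primal feasibility (all g_i <= 0): OK
Dual feasibility (all lambda_i >= 0): OK
Complementary slackness (lambda_i * g_i(x) = 0 for all i): FAILS

Verdict: the first failing condition is complementary_slackness -> comp.

comp


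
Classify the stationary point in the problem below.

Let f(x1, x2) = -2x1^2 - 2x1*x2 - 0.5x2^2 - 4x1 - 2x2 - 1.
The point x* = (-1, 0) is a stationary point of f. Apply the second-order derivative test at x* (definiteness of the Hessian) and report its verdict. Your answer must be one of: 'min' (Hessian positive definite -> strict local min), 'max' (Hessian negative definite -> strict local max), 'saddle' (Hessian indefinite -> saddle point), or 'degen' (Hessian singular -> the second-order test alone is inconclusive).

Compute the Hessian H = grad^2 f:
  H = [[-4, -2], [-2, -1]]
Verify stationarity: grad f(x*) = H x* + g = (0, 0).
Eigenvalues of H: -5, 0.
H has a zero eigenvalue (singular; negative semidefinite but not definite), so H is neither positive definite, negative definite, nor indefinite. The second-order test alone is inconclusive -> degen.
(Indeed, f is constant along the null direction of H through x*, so x* is not a strict local extremum.)

degen


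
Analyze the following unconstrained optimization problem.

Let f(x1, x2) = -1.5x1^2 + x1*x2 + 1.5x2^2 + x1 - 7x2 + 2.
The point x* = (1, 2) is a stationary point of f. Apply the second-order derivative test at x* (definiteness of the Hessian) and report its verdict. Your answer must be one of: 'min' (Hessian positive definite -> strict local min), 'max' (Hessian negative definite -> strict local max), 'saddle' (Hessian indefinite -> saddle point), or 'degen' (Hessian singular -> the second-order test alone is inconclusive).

Compute the Hessian H = grad^2 f:
  H = [[-3, 1], [1, 3]]
Verify stationarity: grad f(x*) = H x* + g = (0, 0).
Eigenvalues of H: -3.1623, 3.1623.
Eigenvalues have mixed signs, so H is indefinite -> x* is a saddle point.

saddle


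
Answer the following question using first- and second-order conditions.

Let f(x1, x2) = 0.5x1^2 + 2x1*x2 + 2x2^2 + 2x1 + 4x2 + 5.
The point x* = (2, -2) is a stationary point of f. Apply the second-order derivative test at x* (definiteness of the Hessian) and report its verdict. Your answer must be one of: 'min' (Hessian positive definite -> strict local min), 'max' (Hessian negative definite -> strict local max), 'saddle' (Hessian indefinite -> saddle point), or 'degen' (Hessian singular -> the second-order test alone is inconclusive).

Compute the Hessian H = grad^2 f:
  H = [[1, 2], [2, 4]]
Verify stationarity: grad f(x*) = H x* + g = (0, 0).
Eigenvalues of H: 0, 5.
H has a zero eigenvalue (singular; positive semidefinite but not definite), so H is neither positive definite, negative definite, nor indefinite. The second-order test alone is inconclusive -> degen.
(Indeed, f is constant along the null direction of H through x*, so x* is not a strict local extremum.)

degen


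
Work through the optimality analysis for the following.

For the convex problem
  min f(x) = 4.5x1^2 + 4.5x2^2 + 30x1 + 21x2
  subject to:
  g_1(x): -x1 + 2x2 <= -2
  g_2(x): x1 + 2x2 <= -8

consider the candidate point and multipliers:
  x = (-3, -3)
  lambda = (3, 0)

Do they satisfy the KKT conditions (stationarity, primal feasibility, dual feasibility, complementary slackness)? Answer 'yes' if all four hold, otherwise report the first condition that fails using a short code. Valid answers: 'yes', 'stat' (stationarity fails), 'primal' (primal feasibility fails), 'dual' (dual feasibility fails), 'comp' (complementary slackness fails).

Gradient of f: grad f(x) = Q x + c = (3, -6)
Constraint values g_i(x) = a_i^T x - b_i:
  g_1((-3, -3)) = -1
  g_2((-3, -3)) = -1
Stationarity residual: grad f(x) + sum_i lambda_i a_i = (0, 0)
  -> stationarity OK
Primal feasibility (all g_i <= 0): OK
Dual feasibility (all lambda_i >= 0): OK
Complementary slackness (lambda_i * g_i(x) = 0 for all i): FAILS

Verdict: the first failing condition is complementary_slackness -> comp.

comp


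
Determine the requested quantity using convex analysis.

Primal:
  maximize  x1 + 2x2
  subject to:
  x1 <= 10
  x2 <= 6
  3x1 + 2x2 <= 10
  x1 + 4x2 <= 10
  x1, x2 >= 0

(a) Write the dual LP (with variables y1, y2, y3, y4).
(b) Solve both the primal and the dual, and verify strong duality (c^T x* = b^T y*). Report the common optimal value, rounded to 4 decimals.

The standard primal-dual pair for 'max c^T x s.t. A x <= b, x >= 0' is:
  Dual:  min b^T y  s.t.  A^T y >= c,  y >= 0.

So the dual LP is:
  minimize  10y1 + 6y2 + 10y3 + 10y4
  subject to:
    y1 + 3y3 + y4 >= 1
    y2 + 2y3 + 4y4 >= 2
    y1, y2, y3, y4 >= 0

Solving the primal: x* = (2, 2).
  primal value c^T x* = 6.
Solving the dual: y* = (0, 0, 0.2, 0.4).
  dual value b^T y* = 6.
Strong duality: c^T x* = b^T y*. Confirmed.

6


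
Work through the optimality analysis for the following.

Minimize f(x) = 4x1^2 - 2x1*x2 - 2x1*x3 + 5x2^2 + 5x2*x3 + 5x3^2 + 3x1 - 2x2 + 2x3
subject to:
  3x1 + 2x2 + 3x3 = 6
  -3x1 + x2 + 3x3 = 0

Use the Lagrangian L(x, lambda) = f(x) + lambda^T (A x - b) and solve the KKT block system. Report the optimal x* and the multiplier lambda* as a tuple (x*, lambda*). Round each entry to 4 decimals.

Form the Lagrangian:
  L(x, lambda) = (1/2) x^T Q x + c^T x + lambda^T (A x - b)
Stationarity (grad_x L = 0): Q x + c + A^T lambda = 0.
Primal feasibility: A x = b.

This gives the KKT block system:
  [ Q   A^T ] [ x     ]   [-c ]
  [ A    0  ] [ lambda ] = [ b ]

Solving the linear system:
  x*      = (0.8862, 0.6828, 0.6586)
  lambda* = (-2.9391, -0.4701)
  f(x*)   = 10.1224

x* = (0.8862, 0.6828, 0.6586), lambda* = (-2.9391, -0.4701)


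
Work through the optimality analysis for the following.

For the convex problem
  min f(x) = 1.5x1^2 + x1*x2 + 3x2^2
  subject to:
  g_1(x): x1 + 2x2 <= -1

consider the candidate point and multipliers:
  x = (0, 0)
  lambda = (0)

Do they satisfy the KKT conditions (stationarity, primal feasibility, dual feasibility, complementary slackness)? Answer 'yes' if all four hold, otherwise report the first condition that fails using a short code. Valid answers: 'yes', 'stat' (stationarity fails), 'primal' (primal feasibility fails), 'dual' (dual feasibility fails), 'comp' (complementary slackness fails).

Gradient of f: grad f(x) = Q x + c = (0, 0)
Constraint values g_i(x) = a_i^T x - b_i:
  g_1((0, 0)) = 1
Stationarity residual: grad f(x) + sum_i lambda_i a_i = (0, 0)
  -> stationarity OK
Primal feasibility (all g_i <= 0): FAILS
Dual feasibility (all lambda_i >= 0): OK
Complementary slackness (lambda_i * g_i(x) = 0 for all i): OK

Verdict: the first failing condition is primal_feasibility -> primal.

primal


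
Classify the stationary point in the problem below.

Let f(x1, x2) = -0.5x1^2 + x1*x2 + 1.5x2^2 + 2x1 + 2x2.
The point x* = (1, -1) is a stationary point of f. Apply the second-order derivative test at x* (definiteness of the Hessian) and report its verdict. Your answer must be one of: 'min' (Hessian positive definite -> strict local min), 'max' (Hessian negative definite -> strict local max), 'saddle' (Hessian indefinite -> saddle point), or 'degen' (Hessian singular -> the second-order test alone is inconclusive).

Compute the Hessian H = grad^2 f:
  H = [[-1, 1], [1, 3]]
Verify stationarity: grad f(x*) = H x* + g = (0, 0).
Eigenvalues of H: -1.2361, 3.2361.
Eigenvalues have mixed signs, so H is indefinite -> x* is a saddle point.

saddle


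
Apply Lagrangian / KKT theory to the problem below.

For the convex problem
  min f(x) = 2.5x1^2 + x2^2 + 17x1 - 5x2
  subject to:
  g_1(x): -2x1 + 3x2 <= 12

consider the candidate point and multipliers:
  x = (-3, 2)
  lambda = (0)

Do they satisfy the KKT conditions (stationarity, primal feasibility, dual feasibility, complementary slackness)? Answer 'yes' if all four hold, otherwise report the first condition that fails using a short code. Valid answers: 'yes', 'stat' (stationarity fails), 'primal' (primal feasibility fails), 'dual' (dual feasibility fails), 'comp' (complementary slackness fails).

Gradient of f: grad f(x) = Q x + c = (2, -1)
Constraint values g_i(x) = a_i^T x - b_i:
  g_1((-3, 2)) = 0
Stationarity residual: grad f(x) + sum_i lambda_i a_i = (2, -1)
  -> stationarity FAILS
Primal feasibility (all g_i <= 0): OK
Dual feasibility (all lambda_i >= 0): OK
Complementary slackness (lambda_i * g_i(x) = 0 for all i): OK

Verdict: the first failing condition is stationarity -> stat.

stat


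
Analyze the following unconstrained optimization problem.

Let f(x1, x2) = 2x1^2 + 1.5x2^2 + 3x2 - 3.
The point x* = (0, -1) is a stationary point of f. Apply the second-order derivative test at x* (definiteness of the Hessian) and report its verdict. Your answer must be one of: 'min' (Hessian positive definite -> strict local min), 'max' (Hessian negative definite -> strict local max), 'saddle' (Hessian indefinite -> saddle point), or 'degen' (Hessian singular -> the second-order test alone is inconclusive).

Compute the Hessian H = grad^2 f:
  H = [[4, 0], [0, 3]]
Verify stationarity: grad f(x*) = H x* + g = (0, 0).
Eigenvalues of H: 3, 4.
Both eigenvalues > 0, so H is positive definite -> x* is a strict local min.

min


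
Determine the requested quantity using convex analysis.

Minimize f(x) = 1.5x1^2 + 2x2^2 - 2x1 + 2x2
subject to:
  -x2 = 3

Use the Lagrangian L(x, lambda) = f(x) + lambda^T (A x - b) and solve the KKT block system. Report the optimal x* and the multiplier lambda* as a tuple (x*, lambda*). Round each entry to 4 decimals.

Form the Lagrangian:
  L(x, lambda) = (1/2) x^T Q x + c^T x + lambda^T (A x - b)
Stationarity (grad_x L = 0): Q x + c + A^T lambda = 0.
Primal feasibility: A x = b.

This gives the KKT block system:
  [ Q   A^T ] [ x     ]   [-c ]
  [ A    0  ] [ lambda ] = [ b ]

Solving the linear system:
  x*      = (0.6667, -3)
  lambda* = (-10)
  f(x*)   = 11.3333

x* = (0.6667, -3), lambda* = (-10)


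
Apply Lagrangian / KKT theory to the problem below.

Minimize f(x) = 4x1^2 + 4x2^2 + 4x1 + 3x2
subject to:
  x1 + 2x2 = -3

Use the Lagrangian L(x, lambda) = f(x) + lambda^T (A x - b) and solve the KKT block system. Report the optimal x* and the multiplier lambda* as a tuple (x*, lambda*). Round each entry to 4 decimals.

Form the Lagrangian:
  L(x, lambda) = (1/2) x^T Q x + c^T x + lambda^T (A x - b)
Stationarity (grad_x L = 0): Q x + c + A^T lambda = 0.
Primal feasibility: A x = b.

This gives the KKT block system:
  [ Q   A^T ] [ x     ]   [-c ]
  [ A    0  ] [ lambda ] = [ b ]

Solving the linear system:
  x*      = (-0.85, -1.075)
  lambda* = (2.8)
  f(x*)   = 0.8875

x* = (-0.85, -1.075), lambda* = (2.8)


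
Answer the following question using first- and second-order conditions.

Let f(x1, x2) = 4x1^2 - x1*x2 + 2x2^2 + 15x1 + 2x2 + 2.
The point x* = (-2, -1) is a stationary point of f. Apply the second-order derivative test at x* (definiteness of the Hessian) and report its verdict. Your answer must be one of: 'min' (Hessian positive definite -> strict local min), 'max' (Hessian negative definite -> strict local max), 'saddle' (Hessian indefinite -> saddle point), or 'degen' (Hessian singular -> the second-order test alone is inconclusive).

Compute the Hessian H = grad^2 f:
  H = [[8, -1], [-1, 4]]
Verify stationarity: grad f(x*) = H x* + g = (0, 0).
Eigenvalues of H: 3.7639, 8.2361.
Both eigenvalues > 0, so H is positive definite -> x* is a strict local min.

min


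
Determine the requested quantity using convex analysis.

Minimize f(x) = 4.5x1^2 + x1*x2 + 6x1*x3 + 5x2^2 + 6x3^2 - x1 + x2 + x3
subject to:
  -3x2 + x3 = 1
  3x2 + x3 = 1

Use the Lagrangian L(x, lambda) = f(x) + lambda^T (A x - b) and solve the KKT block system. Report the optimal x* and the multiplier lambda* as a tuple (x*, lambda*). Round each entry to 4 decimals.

Form the Lagrangian:
  L(x, lambda) = (1/2) x^T Q x + c^T x + lambda^T (A x - b)
Stationarity (grad_x L = 0): Q x + c + A^T lambda = 0.
Primal feasibility: A x = b.

This gives the KKT block system:
  [ Q   A^T ] [ x     ]   [-c ]
  [ A    0  ] [ lambda ] = [ b ]

Solving the linear system:
  x*      = (-0.5556, 0, 1)
  lambda* = (-4.7593, -4.9074)
  f(x*)   = 5.6111

x* = (-0.5556, 0, 1), lambda* = (-4.7593, -4.9074)


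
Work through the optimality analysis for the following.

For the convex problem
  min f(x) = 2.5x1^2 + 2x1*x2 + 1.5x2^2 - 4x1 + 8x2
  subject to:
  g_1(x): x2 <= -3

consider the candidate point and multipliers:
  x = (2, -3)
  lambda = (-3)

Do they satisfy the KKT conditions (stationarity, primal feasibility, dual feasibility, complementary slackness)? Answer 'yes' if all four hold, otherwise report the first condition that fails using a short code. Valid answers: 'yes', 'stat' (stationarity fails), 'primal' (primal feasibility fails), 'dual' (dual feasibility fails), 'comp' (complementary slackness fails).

Gradient of f: grad f(x) = Q x + c = (0, 3)
Constraint values g_i(x) = a_i^T x - b_i:
  g_1((2, -3)) = 0
Stationarity residual: grad f(x) + sum_i lambda_i a_i = (0, 0)
  -> stationarity OK
Primal feasibility (all g_i <= 0): OK
Dual feasibility (all lambda_i >= 0): FAILS
Complementary slackness (lambda_i * g_i(x) = 0 for all i): OK

Verdict: the first failing condition is dual_feasibility -> dual.

dual


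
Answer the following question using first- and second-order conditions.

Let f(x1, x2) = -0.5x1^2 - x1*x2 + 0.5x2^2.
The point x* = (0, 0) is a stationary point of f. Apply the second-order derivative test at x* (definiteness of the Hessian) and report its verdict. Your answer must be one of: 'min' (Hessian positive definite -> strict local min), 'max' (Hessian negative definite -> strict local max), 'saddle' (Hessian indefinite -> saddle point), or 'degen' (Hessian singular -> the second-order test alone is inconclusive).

Compute the Hessian H = grad^2 f:
  H = [[-1, -1], [-1, 1]]
Verify stationarity: grad f(x*) = H x* + g = (0, 0).
Eigenvalues of H: -1.4142, 1.4142.
Eigenvalues have mixed signs, so H is indefinite -> x* is a saddle point.

saddle


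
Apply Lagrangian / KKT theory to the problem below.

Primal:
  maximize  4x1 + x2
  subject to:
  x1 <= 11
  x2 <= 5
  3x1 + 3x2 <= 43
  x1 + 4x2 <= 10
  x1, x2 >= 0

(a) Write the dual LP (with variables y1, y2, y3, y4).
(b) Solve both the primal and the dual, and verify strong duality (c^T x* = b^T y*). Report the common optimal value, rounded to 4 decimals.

The standard primal-dual pair for 'max c^T x s.t. A x <= b, x >= 0' is:
  Dual:  min b^T y  s.t.  A^T y >= c,  y >= 0.

So the dual LP is:
  minimize  11y1 + 5y2 + 43y3 + 10y4
  subject to:
    y1 + 3y3 + y4 >= 4
    y2 + 3y3 + 4y4 >= 1
    y1, y2, y3, y4 >= 0

Solving the primal: x* = (10, 0).
  primal value c^T x* = 40.
Solving the dual: y* = (0, 0, 0, 4).
  dual value b^T y* = 40.
Strong duality: c^T x* = b^T y*. Confirmed.

40


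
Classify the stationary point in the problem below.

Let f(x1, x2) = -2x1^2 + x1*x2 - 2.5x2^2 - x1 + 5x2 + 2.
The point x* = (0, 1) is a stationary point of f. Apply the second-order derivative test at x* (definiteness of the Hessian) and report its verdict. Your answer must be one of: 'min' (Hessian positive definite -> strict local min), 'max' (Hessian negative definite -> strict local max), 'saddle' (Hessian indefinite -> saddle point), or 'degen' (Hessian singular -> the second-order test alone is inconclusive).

Compute the Hessian H = grad^2 f:
  H = [[-4, 1], [1, -5]]
Verify stationarity: grad f(x*) = H x* + g = (0, 0).
Eigenvalues of H: -5.618, -3.382.
Both eigenvalues < 0, so H is negative definite -> x* is a strict local max.

max


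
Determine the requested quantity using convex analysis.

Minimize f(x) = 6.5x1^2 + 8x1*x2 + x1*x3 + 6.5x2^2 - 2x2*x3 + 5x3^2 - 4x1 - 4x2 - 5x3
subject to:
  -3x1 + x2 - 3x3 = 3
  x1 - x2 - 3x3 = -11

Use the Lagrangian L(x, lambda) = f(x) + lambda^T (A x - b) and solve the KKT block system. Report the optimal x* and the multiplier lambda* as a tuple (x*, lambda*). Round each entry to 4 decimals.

Form the Lagrangian:
  L(x, lambda) = (1/2) x^T Q x + c^T x + lambda^T (A x - b)
Stationarity (grad_x L = 0): Q x + c + A^T lambda = 0.
Primal feasibility: A x = b.

This gives the KKT block system:
  [ Q   A^T ] [ x     ]   [-c ]
  [ A    0  ] [ lambda ] = [ b ]

Solving the linear system:
  x*      = (-2.2364, 2.5272, 2.0788)
  lambda* = (-1.9861, 4.8185)
  f(x*)   = 23.7026

x* = (-2.2364, 2.5272, 2.0788), lambda* = (-1.9861, 4.8185)


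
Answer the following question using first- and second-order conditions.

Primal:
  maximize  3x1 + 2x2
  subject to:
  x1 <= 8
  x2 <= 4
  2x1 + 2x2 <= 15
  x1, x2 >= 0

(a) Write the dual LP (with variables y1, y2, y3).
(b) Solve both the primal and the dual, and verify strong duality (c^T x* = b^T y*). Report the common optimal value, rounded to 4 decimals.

The standard primal-dual pair for 'max c^T x s.t. A x <= b, x >= 0' is:
  Dual:  min b^T y  s.t.  A^T y >= c,  y >= 0.

So the dual LP is:
  minimize  8y1 + 4y2 + 15y3
  subject to:
    y1 + 2y3 >= 3
    y2 + 2y3 >= 2
    y1, y2, y3 >= 0

Solving the primal: x* = (7.5, 0).
  primal value c^T x* = 22.5.
Solving the dual: y* = (0, 0, 1.5).
  dual value b^T y* = 22.5.
Strong duality: c^T x* = b^T y*. Confirmed.

22.5


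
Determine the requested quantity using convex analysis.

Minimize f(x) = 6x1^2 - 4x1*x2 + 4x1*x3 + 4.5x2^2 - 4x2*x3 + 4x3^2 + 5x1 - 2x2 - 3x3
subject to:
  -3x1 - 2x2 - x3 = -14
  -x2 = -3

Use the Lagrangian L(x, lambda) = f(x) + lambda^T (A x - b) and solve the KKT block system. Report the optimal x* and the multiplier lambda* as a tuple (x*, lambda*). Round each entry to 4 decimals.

Form the Lagrangian:
  L(x, lambda) = (1/2) x^T Q x + c^T x + lambda^T (A x - b)
Stationarity (grad_x L = 0): Q x + c + A^T lambda = 0.
Primal feasibility: A x = b.

This gives the KKT block system:
  [ Q   A^T ] [ x     ]   [-c ]
  [ A    0  ] [ lambda ] = [ b ]

Solving the linear system:
  x*      = (2.0333, 3, 1.9)
  lambda* = (8.3333, -7.4)
  f(x*)   = 46.4667

x* = (2.0333, 3, 1.9), lambda* = (8.3333, -7.4)


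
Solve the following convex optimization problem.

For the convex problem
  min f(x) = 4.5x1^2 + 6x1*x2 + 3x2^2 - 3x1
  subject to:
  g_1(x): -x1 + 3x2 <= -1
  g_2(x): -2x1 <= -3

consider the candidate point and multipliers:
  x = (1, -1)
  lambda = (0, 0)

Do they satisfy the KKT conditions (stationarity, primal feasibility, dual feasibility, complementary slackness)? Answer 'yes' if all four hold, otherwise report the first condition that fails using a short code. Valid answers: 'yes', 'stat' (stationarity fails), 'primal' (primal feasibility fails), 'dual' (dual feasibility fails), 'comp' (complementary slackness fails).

Gradient of f: grad f(x) = Q x + c = (0, 0)
Constraint values g_i(x) = a_i^T x - b_i:
  g_1((1, -1)) = -3
  g_2((1, -1)) = 1
Stationarity residual: grad f(x) + sum_i lambda_i a_i = (0, 0)
  -> stationarity OK
Primal feasibility (all g_i <= 0): FAILS
Dual feasibility (all lambda_i >= 0): OK
Complementary slackness (lambda_i * g_i(x) = 0 for all i): OK

Verdict: the first failing condition is primal_feasibility -> primal.

primal


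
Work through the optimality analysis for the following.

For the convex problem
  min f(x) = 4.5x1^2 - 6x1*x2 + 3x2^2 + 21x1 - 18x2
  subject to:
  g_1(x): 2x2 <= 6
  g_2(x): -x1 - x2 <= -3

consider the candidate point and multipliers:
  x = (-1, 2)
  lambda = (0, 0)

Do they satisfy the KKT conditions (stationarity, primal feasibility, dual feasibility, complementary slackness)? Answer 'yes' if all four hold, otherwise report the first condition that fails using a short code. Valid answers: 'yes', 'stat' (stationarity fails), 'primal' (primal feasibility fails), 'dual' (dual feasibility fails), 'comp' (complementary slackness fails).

Gradient of f: grad f(x) = Q x + c = (0, 0)
Constraint values g_i(x) = a_i^T x - b_i:
  g_1((-1, 2)) = -2
  g_2((-1, 2)) = 2
Stationarity residual: grad f(x) + sum_i lambda_i a_i = (0, 0)
  -> stationarity OK
Primal feasibility (all g_i <= 0): FAILS
Dual feasibility (all lambda_i >= 0): OK
Complementary slackness (lambda_i * g_i(x) = 0 for all i): OK

Verdict: the first failing condition is primal_feasibility -> primal.

primal


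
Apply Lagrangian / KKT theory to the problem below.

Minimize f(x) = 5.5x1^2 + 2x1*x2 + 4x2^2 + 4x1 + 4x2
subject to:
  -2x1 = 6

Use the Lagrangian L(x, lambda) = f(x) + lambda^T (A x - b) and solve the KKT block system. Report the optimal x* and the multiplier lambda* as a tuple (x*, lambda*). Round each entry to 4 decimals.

Form the Lagrangian:
  L(x, lambda) = (1/2) x^T Q x + c^T x + lambda^T (A x - b)
Stationarity (grad_x L = 0): Q x + c + A^T lambda = 0.
Primal feasibility: A x = b.

This gives the KKT block system:
  [ Q   A^T ] [ x     ]   [-c ]
  [ A    0  ] [ lambda ] = [ b ]

Solving the linear system:
  x*      = (-3, 0.25)
  lambda* = (-14.25)
  f(x*)   = 37.25

x* = (-3, 0.25), lambda* = (-14.25)


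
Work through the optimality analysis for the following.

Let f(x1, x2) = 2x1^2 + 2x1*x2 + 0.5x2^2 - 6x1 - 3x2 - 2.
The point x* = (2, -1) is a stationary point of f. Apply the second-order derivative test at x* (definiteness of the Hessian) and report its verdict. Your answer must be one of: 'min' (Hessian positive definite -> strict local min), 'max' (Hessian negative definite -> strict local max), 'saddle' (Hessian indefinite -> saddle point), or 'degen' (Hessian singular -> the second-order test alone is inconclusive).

Compute the Hessian H = grad^2 f:
  H = [[4, 2], [2, 1]]
Verify stationarity: grad f(x*) = H x* + g = (0, 0).
Eigenvalues of H: 0, 5.
H has a zero eigenvalue (singular; positive semidefinite but not definite), so H is neither positive definite, negative definite, nor indefinite. The second-order test alone is inconclusive -> degen.
(Indeed, f is constant along the null direction of H through x*, so x* is not a strict local extremum.)

degen


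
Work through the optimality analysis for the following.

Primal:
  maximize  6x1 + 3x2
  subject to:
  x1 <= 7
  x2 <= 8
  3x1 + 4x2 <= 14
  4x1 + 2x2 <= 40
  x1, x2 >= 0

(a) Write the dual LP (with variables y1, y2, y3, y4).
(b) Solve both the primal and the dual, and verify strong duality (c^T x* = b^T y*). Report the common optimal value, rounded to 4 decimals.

The standard primal-dual pair for 'max c^T x s.t. A x <= b, x >= 0' is:
  Dual:  min b^T y  s.t.  A^T y >= c,  y >= 0.

So the dual LP is:
  minimize  7y1 + 8y2 + 14y3 + 40y4
  subject to:
    y1 + 3y3 + 4y4 >= 6
    y2 + 4y3 + 2y4 >= 3
    y1, y2, y3, y4 >= 0

Solving the primal: x* = (4.6667, 0).
  primal value c^T x* = 28.
Solving the dual: y* = (0, 0, 2, 0).
  dual value b^T y* = 28.
Strong duality: c^T x* = b^T y*. Confirmed.

28


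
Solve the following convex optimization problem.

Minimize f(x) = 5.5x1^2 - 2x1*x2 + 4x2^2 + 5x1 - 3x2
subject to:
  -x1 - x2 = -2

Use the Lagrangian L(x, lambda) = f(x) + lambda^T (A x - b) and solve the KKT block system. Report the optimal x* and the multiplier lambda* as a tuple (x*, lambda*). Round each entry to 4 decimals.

Form the Lagrangian:
  L(x, lambda) = (1/2) x^T Q x + c^T x + lambda^T (A x - b)
Stationarity (grad_x L = 0): Q x + c + A^T lambda = 0.
Primal feasibility: A x = b.

This gives the KKT block system:
  [ Q   A^T ] [ x     ]   [-c ]
  [ A    0  ] [ lambda ] = [ b ]

Solving the linear system:
  x*      = (0.5217, 1.4783)
  lambda* = (7.7826)
  f(x*)   = 6.8696

x* = (0.5217, 1.4783), lambda* = (7.7826)


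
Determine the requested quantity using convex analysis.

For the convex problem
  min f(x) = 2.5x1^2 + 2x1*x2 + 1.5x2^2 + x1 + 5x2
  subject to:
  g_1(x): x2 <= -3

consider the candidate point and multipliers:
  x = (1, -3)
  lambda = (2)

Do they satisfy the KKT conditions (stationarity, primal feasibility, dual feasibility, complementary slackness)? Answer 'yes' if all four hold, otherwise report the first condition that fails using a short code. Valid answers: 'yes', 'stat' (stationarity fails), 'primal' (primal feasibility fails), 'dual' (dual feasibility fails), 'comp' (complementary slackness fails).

Gradient of f: grad f(x) = Q x + c = (0, -2)
Constraint values g_i(x) = a_i^T x - b_i:
  g_1((1, -3)) = 0
Stationarity residual: grad f(x) + sum_i lambda_i a_i = (0, 0)
  -> stationarity OK
Primal feasibility (all g_i <= 0): OK
Dual feasibility (all lambda_i >= 0): OK
Complementary slackness (lambda_i * g_i(x) = 0 for all i): OK

Verdict: yes, KKT holds.

yes


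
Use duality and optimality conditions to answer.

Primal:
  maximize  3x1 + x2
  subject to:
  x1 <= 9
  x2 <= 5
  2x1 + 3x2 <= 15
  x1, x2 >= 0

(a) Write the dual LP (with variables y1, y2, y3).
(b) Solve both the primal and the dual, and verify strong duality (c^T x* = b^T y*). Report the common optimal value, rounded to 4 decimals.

The standard primal-dual pair for 'max c^T x s.t. A x <= b, x >= 0' is:
  Dual:  min b^T y  s.t.  A^T y >= c,  y >= 0.

So the dual LP is:
  minimize  9y1 + 5y2 + 15y3
  subject to:
    y1 + 2y3 >= 3
    y2 + 3y3 >= 1
    y1, y2, y3 >= 0

Solving the primal: x* = (7.5, 0).
  primal value c^T x* = 22.5.
Solving the dual: y* = (0, 0, 1.5).
  dual value b^T y* = 22.5.
Strong duality: c^T x* = b^T y*. Confirmed.

22.5


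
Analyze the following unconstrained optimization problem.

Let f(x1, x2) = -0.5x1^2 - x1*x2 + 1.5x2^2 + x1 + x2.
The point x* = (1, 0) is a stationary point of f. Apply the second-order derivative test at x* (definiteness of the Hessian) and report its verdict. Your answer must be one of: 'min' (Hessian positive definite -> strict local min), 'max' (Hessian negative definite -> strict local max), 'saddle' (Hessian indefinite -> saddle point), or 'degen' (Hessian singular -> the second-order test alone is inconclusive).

Compute the Hessian H = grad^2 f:
  H = [[-1, -1], [-1, 3]]
Verify stationarity: grad f(x*) = H x* + g = (0, 0).
Eigenvalues of H: -1.2361, 3.2361.
Eigenvalues have mixed signs, so H is indefinite -> x* is a saddle point.

saddle


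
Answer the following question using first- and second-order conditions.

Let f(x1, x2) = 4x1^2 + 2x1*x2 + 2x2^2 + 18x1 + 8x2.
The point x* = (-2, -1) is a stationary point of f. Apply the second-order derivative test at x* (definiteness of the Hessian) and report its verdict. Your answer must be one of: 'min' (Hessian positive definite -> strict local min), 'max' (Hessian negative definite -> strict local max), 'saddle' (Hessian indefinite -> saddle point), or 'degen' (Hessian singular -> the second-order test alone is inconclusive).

Compute the Hessian H = grad^2 f:
  H = [[8, 2], [2, 4]]
Verify stationarity: grad f(x*) = H x* + g = (0, 0).
Eigenvalues of H: 3.1716, 8.8284.
Both eigenvalues > 0, so H is positive definite -> x* is a strict local min.

min


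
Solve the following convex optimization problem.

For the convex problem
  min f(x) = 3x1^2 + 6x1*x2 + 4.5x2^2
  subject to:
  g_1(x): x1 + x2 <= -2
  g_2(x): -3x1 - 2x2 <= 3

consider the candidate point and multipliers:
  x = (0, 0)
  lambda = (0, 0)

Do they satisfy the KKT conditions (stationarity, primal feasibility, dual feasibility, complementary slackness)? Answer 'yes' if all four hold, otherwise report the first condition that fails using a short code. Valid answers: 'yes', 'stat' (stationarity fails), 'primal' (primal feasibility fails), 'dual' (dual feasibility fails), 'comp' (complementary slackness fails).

Gradient of f: grad f(x) = Q x + c = (0, 0)
Constraint values g_i(x) = a_i^T x - b_i:
  g_1((0, 0)) = 2
  g_2((0, 0)) = -3
Stationarity residual: grad f(x) + sum_i lambda_i a_i = (0, 0)
  -> stationarity OK
Primal feasibility (all g_i <= 0): FAILS
Dual feasibility (all lambda_i >= 0): OK
Complementary slackness (lambda_i * g_i(x) = 0 for all i): OK

Verdict: the first failing condition is primal_feasibility -> primal.

primal


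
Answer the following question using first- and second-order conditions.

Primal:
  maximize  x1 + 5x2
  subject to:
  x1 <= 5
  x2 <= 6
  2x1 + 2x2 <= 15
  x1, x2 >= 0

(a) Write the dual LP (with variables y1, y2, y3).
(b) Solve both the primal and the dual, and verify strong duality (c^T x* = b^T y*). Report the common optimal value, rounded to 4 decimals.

The standard primal-dual pair for 'max c^T x s.t. A x <= b, x >= 0' is:
  Dual:  min b^T y  s.t.  A^T y >= c,  y >= 0.

So the dual LP is:
  minimize  5y1 + 6y2 + 15y3
  subject to:
    y1 + 2y3 >= 1
    y2 + 2y3 >= 5
    y1, y2, y3 >= 0

Solving the primal: x* = (1.5, 6).
  primal value c^T x* = 31.5.
Solving the dual: y* = (0, 4, 0.5).
  dual value b^T y* = 31.5.
Strong duality: c^T x* = b^T y*. Confirmed.

31.5


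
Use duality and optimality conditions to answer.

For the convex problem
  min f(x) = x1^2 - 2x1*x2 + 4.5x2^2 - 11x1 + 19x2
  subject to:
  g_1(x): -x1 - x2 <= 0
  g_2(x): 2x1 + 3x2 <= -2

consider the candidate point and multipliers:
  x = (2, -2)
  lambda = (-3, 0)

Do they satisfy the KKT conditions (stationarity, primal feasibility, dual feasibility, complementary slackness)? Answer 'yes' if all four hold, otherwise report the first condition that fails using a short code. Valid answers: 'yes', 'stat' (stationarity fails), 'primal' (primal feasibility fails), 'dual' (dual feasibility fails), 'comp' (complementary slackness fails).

Gradient of f: grad f(x) = Q x + c = (-3, -3)
Constraint values g_i(x) = a_i^T x - b_i:
  g_1((2, -2)) = 0
  g_2((2, -2)) = 0
Stationarity residual: grad f(x) + sum_i lambda_i a_i = (0, 0)
  -> stationarity OK
Primal feasibility (all g_i <= 0): OK
Dual feasibility (all lambda_i >= 0): FAILS
Complementary slackness (lambda_i * g_i(x) = 0 for all i): OK

Verdict: the first failing condition is dual_feasibility -> dual.

dual


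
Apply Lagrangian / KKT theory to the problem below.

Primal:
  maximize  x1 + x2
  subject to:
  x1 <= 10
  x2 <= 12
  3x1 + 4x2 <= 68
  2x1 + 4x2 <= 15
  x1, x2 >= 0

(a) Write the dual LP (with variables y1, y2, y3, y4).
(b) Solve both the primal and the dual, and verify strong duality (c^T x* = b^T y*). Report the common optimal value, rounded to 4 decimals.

The standard primal-dual pair for 'max c^T x s.t. A x <= b, x >= 0' is:
  Dual:  min b^T y  s.t.  A^T y >= c,  y >= 0.

So the dual LP is:
  minimize  10y1 + 12y2 + 68y3 + 15y4
  subject to:
    y1 + 3y3 + 2y4 >= 1
    y2 + 4y3 + 4y4 >= 1
    y1, y2, y3, y4 >= 0

Solving the primal: x* = (7.5, 0).
  primal value c^T x* = 7.5.
Solving the dual: y* = (0, 0, 0, 0.5).
  dual value b^T y* = 7.5.
Strong duality: c^T x* = b^T y*. Confirmed.

7.5
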